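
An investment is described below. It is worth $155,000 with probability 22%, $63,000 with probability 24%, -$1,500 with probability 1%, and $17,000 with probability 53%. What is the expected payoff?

$58,215

EV = 0.22 × 155000 + 0.24 × 63000 + 0.01 × (-1500) + 0.53 × 17000 = 34100 + 15120 − 15 + 9010 = 58215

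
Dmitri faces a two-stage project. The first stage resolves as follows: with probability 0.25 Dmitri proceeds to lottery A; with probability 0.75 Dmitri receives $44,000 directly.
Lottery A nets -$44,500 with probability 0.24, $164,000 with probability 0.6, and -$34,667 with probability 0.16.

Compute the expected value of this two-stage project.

EV(A) = 0.24 × (-44500) + 0.6 × 164000 + 0.16 × (-34667) = -10680 + 98400 − 5546.72 = 82173.28
Branch B: 44000 (certain)
Overall = 0.25 × 82173.28 + 0.75 × 44000 = 20543.32 + 33000 = 53543.32

$53,543.32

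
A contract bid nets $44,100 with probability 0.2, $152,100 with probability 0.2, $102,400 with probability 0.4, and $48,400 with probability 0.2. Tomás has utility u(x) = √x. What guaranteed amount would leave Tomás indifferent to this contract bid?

E[u] = 0.2·√44100 + 0.2·√152100 + 0.4·√102400 + 0.2·√48400 = 0.2·210 + 0.2·390 + 0.4·320 + 0.2·220 = 292
CE = (292)² = 85264

$85,264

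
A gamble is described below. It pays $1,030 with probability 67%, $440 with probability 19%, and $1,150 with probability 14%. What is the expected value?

$934.70

EV = 0.67 × 1030 + 0.19 × 440 + 0.14 × 1150 = 690.1 + 83.6 + 161 = 934.7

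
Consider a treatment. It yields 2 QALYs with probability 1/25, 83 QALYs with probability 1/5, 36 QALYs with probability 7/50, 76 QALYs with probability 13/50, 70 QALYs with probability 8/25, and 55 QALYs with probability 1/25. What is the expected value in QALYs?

66.08 QALYs

EV = 1/25 × 2 + 1/5 × 83 + 7/50 × 36 + 13/50 × 76 + 8/25 × 70 + 1/25 × 55 = 0.08 + 16.6 + 5.04 + 19.76 + 22.4 + 2.2 = 66.08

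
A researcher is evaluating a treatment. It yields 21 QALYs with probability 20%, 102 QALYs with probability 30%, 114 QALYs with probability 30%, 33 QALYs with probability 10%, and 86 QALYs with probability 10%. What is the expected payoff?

EV = 0.2 × 21 + 0.3 × 102 + 0.3 × 114 + 0.1 × 33 + 0.1 × 86 = 4.2 + 30.6 + 34.2 + 3.3 + 8.6 = 80.9

80.9 QALYs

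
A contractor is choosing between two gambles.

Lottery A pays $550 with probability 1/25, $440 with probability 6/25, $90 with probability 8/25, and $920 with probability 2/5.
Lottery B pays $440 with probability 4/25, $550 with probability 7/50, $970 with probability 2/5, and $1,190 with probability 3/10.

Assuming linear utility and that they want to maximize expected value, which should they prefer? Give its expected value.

Lottery A = 1/25 × 550 + 6/25 × 440 + 8/25 × 90 + 2/5 × 920 = 22 + 105.6 + 28.8 + 368 = 524.4
Lottery B = 4/25 × 440 + 7/50 × 550 + 2/5 × 970 + 3/10 × 1190 = 70.4 + 77 + 388 + 357 = 892.4

Lottery B ($892.40)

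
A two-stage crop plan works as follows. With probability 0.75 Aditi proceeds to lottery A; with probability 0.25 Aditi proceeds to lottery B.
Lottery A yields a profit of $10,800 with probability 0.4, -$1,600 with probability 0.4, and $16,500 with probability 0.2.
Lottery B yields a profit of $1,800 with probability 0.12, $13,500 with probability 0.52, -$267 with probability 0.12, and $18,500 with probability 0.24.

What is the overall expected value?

$8,145.99

EV(A) = 0.4 × 10800 + 0.4 × (-1600) + 0.2 × 16500 = 4320 − 640 + 3300 = 6980
EV(B) = 0.12 × 1800 + 0.52 × 13500 + 0.12 × (-267) + 0.24 × 18500 = 216 + 7020 − 32.04 + 4440 = 11643.96
Overall = 0.75 × 6980 + 0.25 × 11643.96 = 5235 + 2910.99 = 8145.99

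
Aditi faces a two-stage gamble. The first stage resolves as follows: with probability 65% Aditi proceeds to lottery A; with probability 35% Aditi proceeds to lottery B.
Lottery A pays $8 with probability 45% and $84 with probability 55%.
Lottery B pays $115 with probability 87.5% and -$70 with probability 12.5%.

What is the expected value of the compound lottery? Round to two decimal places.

$64.53

EV(A) = 0.45 × 8 + 0.55 × 84 = 3.6 + 46.2 = 49.8
EV(B) = 0.875 × 115 + 0.125 × (-70) = 100.625 − 8.75 = 91.875
Overall = 0.65 × 49.8 + 0.35 × 91.875 = 32.37 + 32.15625 = 64.52625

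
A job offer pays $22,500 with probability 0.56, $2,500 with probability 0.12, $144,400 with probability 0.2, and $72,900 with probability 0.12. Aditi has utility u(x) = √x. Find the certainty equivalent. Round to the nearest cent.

$39,362.56

E[u] = 0.56·√22500 + 0.12·√2500 + 0.2·√144400 + 0.12·√72900 = 0.56·150 + 0.12·50 + 0.2·380 + 0.12·270 = 198.4
CE = (198.4)² = 39362.56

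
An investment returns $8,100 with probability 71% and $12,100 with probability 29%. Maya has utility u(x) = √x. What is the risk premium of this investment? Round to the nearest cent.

E[u] = 0.71·√8100 + 0.29·√12100 = 0.71·90 + 0.29·110 = 95.8
CE = (95.8)² = 9177.64
Risk premium = EV − CE = 9260 − 9177.64 = 82.36

$82.36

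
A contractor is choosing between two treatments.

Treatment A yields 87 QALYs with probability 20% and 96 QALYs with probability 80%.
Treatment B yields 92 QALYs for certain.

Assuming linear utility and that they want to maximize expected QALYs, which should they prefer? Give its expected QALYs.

Treatment A = 0.2 × 87 + 0.8 × 96 = 17.4 + 76.8 = 94.2
Treatment B: 92 (certain)

Treatment A (94.2 QALYs)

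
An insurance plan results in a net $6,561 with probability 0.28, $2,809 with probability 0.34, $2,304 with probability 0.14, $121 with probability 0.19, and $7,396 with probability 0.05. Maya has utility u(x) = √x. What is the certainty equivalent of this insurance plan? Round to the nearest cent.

E[u] = 0.28·√6561 + 0.34·√2809 + 0.14·√2304 + 0.19·√121 + 0.05·√7396 = 0.28·81 + 0.34·53 + 0.14·48 + 0.19·11 + 0.05·86 = 53.81
CE = (53.81)² = 2895.5161

$2,895.52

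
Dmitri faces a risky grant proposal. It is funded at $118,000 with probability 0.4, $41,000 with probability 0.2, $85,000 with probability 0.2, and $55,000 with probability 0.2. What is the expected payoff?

$83,400

EV = 0.4 × 118000 + 0.2 × 41000 + 0.2 × 85000 + 0.2 × 55000 = 47200 + 8200 + 17000 + 11000 = 83400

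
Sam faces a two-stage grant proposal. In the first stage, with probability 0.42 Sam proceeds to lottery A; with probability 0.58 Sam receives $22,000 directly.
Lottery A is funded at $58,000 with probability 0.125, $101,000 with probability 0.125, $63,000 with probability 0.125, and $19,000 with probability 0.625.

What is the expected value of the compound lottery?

$29,402.50

EV(A) = 0.125 × 58000 + 0.125 × 101000 + 0.125 × 63000 + 0.625 × 19000 = 7250 + 12625 + 7875 + 11875 = 39625
Branch B: 22000 (certain)
Overall = 0.42 × 39625 + 0.58 × 22000 = 16642.5 + 12760 = 29402.5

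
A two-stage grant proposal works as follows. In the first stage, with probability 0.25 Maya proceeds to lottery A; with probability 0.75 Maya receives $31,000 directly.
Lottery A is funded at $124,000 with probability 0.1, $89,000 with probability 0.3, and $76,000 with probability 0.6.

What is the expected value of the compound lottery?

$44,425

EV(A) = 0.1 × 124000 + 0.3 × 89000 + 0.6 × 76000 = 12400 + 26700 + 45600 = 84700
Branch B: 31000 (certain)
Overall = 0.25 × 84700 + 0.75 × 31000 = 21175 + 23250 = 44425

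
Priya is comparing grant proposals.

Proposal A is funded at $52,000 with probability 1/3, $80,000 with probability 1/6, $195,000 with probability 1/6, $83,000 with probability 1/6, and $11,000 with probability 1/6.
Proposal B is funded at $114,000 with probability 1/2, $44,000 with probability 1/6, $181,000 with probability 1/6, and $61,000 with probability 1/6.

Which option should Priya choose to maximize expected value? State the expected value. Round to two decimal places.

Proposal A = 1/3 × 52000 + 1/6 × 80000 + 1/6 × 195000 + 1/6 × 83000 + 1/6 × 11000 = 17333.3333 + 13333.3333 + 32500 + 13833.3333 + 1833.3333 = 78833.3333
Proposal B = 1/2 × 114000 + 1/6 × 44000 + 1/6 × 181000 + 1/6 × 61000 = 57000 + 7333.3333 + 30166.6667 + 10166.6667 = 104666.6667

Proposal B ($104,666.67)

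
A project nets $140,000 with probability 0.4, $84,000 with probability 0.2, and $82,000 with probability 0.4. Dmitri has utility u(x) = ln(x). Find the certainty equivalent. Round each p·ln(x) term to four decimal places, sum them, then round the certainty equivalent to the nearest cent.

E[u] = 0.4·ln(140000) + 0.2·ln(84000) + 0.4·ln(82000) = 4.7398 + 2.2677 + 4.5258 = 11.5333
CE = e^11.5333 ≈ 102058.35

$102,058.35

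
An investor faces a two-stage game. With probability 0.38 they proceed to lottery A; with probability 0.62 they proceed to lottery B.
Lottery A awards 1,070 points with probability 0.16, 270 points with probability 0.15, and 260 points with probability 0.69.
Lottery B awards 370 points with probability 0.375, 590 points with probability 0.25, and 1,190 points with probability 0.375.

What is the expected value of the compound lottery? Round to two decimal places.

EV(A) = 0.16 × 1070 + 0.15 × 270 + 0.69 × 260 = 171.2 + 40.5 + 179.4 = 391.1
EV(B) = 0.375 × 370 + 0.25 × 590 + 0.375 × 1190 = 138.75 + 147.5 + 446.25 = 732.5
Overall = 0.38 × 391.1 + 0.62 × 732.5 = 148.618 + 454.15 = 602.768

602.77 points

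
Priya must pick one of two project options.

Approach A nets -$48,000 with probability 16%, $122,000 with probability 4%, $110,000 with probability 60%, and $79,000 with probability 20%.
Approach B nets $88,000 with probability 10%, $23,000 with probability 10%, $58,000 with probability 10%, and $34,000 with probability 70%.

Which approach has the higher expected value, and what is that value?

Approach A ($79,000)

Approach A = 0.16 × (-48000) + 0.04 × 122000 + 0.6 × 110000 + 0.2 × 79000 = -7680 + 4880 + 66000 + 15800 = 79000
Approach B = 0.1 × 88000 + 0.1 × 23000 + 0.1 × 58000 + 0.7 × 34000 = 8800 + 2300 + 5800 + 23800 = 40700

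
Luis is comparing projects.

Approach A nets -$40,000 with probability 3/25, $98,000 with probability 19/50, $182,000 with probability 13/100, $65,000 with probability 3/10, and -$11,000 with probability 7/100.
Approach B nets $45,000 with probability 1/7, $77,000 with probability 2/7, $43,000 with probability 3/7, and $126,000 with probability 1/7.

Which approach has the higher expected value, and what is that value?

Approach A = 3/25 × (-40000) + 19/50 × 98000 + 13/100 × 182000 + 3/10 × 65000 + 7/100 × (-11000) = -4800 + 37240 + 23660 + 19500 − 770 = 74830
Approach B = 1/7 × 45000 + 2/7 × 77000 + 3/7 × 43000 + 1/7 × 126000 = 6428.5714 + 22000 + 18428.5714 + 18000 = 64857.1429

Approach A ($74,830)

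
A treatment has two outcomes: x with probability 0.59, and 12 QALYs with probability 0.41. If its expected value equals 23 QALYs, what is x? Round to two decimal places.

0.59·x + 0.41·12 = 23
0.59·x = 23 − 4.92 = 18.08
x = 18.08 / 0.59 = 30.6441

x = 30.64 QALYs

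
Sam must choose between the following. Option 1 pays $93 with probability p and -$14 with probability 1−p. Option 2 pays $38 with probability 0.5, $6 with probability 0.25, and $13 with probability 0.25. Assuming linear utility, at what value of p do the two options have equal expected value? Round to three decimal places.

EV(Option 2) = 0.5 × 38 + 0.25 × 6 + 0.25 × 13 = 19 + 1.5 + 3.25 = 23.75
p·93 + (1−p)·(-14) = 23.75
107p − 14 = 23.75
p = (23.75 + 14) / 107

p = 0.353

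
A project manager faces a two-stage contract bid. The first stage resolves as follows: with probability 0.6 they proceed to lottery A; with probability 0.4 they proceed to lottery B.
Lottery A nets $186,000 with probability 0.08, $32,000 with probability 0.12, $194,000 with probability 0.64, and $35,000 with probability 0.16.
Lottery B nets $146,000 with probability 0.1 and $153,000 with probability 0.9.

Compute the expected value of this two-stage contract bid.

EV(A) = 0.08 × 186000 + 0.12 × 32000 + 0.64 × 194000 + 0.16 × 35000 = 14880 + 3840 + 124160 + 5600 = 148480
EV(B) = 0.1 × 146000 + 0.9 × 153000 = 14600 + 137700 = 152300
Overall = 0.6 × 148480 + 0.4 × 152300 = 89088 + 60920 = 150008

$150,008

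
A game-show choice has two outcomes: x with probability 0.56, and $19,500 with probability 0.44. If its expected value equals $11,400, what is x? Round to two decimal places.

0.56·x + 0.44·19500 = 11400
0.56·x = 11400 − 8580 = 2820
x = 2820 / 0.56 = 5035.7143

x = $5,035.71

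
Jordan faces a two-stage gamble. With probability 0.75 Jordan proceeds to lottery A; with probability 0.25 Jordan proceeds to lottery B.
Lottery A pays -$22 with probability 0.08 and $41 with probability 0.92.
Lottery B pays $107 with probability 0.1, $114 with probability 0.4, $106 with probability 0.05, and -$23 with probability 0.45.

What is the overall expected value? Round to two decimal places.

$39.78

EV(A) = 0.08 × (-22) + 0.92 × 41 = -1.76 + 37.72 = 35.96
EV(B) = 0.1 × 107 + 0.4 × 114 + 0.05 × 106 + 0.45 × (-23) = 10.7 + 45.6 + 5.3 − 10.35 = 51.25
Overall = 0.75 × 35.96 + 0.25 × 51.25 = 26.97 + 12.8125 = 39.7825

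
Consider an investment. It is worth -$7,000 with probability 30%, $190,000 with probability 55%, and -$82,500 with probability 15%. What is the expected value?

EV = 0.3 × (-7000) + 0.55 × 190000 + 0.15 × (-82500) = -2100 + 104500 − 12375 = 90025

$90,025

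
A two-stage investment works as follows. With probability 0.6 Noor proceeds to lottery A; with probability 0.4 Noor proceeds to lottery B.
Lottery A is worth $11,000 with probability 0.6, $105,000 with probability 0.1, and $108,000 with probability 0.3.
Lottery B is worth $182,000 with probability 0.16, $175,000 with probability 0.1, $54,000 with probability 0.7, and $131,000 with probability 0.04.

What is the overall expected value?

EV(A) = 0.6 × 11000 + 0.1 × 105000 + 0.3 × 108000 = 6600 + 10500 + 32400 = 49500
EV(B) = 0.16 × 182000 + 0.1 × 175000 + 0.7 × 54000 + 0.04 × 131000 = 29120 + 17500 + 37800 + 5240 = 89660
Overall = 0.6 × 49500 + 0.4 × 89660 = 29700 + 35864 = 65564

$65,564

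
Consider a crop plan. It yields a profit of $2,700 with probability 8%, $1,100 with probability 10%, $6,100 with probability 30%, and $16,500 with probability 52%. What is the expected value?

EV = 0.08 × 2700 + 0.1 × 1100 + 0.3 × 6100 + 0.52 × 16500 = 216 + 110 + 1830 + 8580 = 10736

$10,736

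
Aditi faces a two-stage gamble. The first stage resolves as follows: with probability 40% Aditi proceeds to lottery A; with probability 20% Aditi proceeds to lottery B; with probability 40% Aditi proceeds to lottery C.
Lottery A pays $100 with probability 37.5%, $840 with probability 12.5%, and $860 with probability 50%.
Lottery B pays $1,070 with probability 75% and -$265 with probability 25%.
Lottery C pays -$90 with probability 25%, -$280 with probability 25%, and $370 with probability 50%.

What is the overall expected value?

$413.25

EV(A) = 0.375 × 100 + 0.125 × 840 + 0.5 × 860 = 37.5 + 105 + 430 = 572.5
EV(B) = 0.75 × 1070 + 0.25 × (-265) = 802.5 − 66.25 = 736.25
EV(C) = 0.25 × (-90) + 0.25 × (-280) + 0.5 × 370 = -22.5 − 70 + 185 = 92.5
Overall = 0.4 × 572.5 + 0.2 × 736.25 + 0.4 × 92.5 = 229 + 147.25 + 37 = 413.25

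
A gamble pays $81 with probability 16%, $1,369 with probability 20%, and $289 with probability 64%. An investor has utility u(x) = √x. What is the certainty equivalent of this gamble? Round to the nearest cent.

E[u] = 0.16·√81 + 0.2·√1369 + 0.64·√289 = 0.16·9 + 0.2·37 + 0.64·17 = 19.72
CE = (19.72)² = 388.8784

$388.88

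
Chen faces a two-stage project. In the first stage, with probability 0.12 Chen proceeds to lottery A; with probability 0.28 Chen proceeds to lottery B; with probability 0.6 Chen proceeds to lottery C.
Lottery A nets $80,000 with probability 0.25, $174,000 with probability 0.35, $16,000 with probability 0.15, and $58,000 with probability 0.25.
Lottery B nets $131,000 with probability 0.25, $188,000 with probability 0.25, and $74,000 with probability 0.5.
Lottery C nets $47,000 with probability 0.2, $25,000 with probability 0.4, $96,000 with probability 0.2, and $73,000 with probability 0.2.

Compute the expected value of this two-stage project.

EV(A) = 0.25 × 80000 + 0.35 × 174000 + 0.15 × 16000 + 0.25 × 58000 = 20000 + 60900 + 2400 + 14500 = 97800
EV(B) = 0.25 × 131000 + 0.25 × 188000 + 0.5 × 74000 = 32750 + 47000 + 37000 = 116750
EV(C) = 0.2 × 47000 + 0.4 × 25000 + 0.2 × 96000 + 0.2 × 73000 = 9400 + 10000 + 19200 + 14600 = 53200
Overall = 0.12 × 97800 + 0.28 × 116750 + 0.6 × 53200 = 11736 + 32690 + 31920 = 76346

$76,346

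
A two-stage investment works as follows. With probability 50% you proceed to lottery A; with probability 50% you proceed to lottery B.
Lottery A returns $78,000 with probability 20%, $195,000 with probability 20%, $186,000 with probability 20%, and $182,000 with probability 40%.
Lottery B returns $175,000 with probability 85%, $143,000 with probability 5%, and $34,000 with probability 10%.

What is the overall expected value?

EV(A) = 0.2 × 78000 + 0.2 × 195000 + 0.2 × 186000 + 0.4 × 182000 = 15600 + 39000 + 37200 + 72800 = 164600
EV(B) = 0.85 × 175000 + 0.05 × 143000 + 0.1 × 34000 = 148750 + 7150 + 3400 = 159300
Overall = 0.5 × 164600 + 0.5 × 159300 = 82300 + 79650 = 161950

$161,950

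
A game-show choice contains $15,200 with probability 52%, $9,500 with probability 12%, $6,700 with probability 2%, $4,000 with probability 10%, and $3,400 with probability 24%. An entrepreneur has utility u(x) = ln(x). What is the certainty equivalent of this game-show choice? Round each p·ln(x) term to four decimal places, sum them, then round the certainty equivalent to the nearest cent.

E[u] = 0.52·ln(15200) + 0.12·ln(9500) + 0.02·ln(6700) + 0.1·ln(4000) + 0.24·ln(3400) = 5.0071 + 1.0991 + 0.1762 + 0.8294 + 1.9516 = 9.0634
CE = e^9.0634 ≈ 8633.45

$8,633.45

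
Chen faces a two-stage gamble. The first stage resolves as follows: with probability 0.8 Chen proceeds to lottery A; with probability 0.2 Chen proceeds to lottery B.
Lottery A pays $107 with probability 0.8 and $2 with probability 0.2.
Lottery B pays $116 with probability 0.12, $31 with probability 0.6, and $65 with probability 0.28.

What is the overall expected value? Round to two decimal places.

EV(A) = 0.8 × 107 + 0.2 × 2 = 85.6 + 0.4 = 86
EV(B) = 0.12 × 116 + 0.6 × 31 + 0.28 × 65 = 13.92 + 18.6 + 18.2 = 50.72
Overall = 0.8 × 86 + 0.2 × 50.72 = 68.8 + 10.144 = 78.944

$78.94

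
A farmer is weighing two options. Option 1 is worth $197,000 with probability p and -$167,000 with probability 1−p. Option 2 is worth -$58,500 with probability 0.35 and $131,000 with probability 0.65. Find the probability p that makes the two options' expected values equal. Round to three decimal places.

p = 0.636

EV(Option 2) = 0.35 × (-58500) + 0.65 × 131000 = -20475 + 85150 = 64675
p·197000 + (1−p)·(-167000) = 64675
364000p − 167000 = 64675
p = (64675 + 167000) / 364000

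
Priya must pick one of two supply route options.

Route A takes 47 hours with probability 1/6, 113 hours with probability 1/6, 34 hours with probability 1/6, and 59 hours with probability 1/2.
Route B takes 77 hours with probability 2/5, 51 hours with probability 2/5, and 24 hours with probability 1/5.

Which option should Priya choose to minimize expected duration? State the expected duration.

Route B (56 hours)

Route A = 1/6 × 47 + 1/6 × 113 + 1/6 × 34 + 1/2 × 59 = 7.8333 + 18.8333 + 5.6667 + 29.5 = 61.8333
Route B = 2/5 × 77 + 2/5 × 51 + 1/5 × 24 = 30.8 + 20.4 + 4.8 = 56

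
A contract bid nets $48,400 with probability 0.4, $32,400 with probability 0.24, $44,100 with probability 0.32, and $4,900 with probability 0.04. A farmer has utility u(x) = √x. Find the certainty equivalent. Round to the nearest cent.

E[u] = 0.4·√48400 + 0.24·√32400 + 0.32·√44100 + 0.04·√4900 = 0.4·220 + 0.24·180 + 0.32·210 + 0.04·70 = 201.2
CE = (201.2)² = 40481.44

$40,481.44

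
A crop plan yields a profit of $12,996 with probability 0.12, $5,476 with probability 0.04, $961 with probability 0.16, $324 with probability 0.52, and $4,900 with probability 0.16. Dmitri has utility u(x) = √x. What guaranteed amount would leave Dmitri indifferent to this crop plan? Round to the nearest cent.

$1,777.47

E[u] = 0.12·√12996 + 0.04·√5476 + 0.16·√961 + 0.52·√324 + 0.16·√4900 = 0.12·114 + 0.04·74 + 0.16·31 + 0.52·18 + 0.16·70 = 42.16
CE = (42.16)² = 1777.4656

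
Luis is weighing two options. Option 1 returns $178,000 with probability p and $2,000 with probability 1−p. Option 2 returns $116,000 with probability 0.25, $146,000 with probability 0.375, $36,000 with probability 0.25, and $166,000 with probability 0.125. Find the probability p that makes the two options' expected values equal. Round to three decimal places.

p = 0.634

EV(Option 2) = 0.25 × 116000 + 0.375 × 146000 + 0.25 × 36000 + 0.125 × 166000 = 29000 + 54750 + 9000 + 20750 = 113500
p·178000 + (1−p)·2000 = 113500
176000p + 2000 = 113500
p = (113500 − 2000) / 176000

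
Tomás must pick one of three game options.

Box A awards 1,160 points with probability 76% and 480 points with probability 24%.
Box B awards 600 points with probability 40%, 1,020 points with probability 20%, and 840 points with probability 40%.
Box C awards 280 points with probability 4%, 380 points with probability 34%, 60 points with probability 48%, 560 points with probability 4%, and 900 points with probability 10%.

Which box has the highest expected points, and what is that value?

Box A = 0.76 × 1160 + 0.24 × 480 = 881.6 + 115.2 = 996.8
Box B = 0.4 × 600 + 0.2 × 1020 + 0.4 × 840 = 240 + 204 + 336 = 780
Box C = 0.04 × 280 + 0.34 × 380 + 0.48 × 60 + 0.04 × 560 + 0.1 × 900 = 11.2 + 129.2 + 28.8 + 22.4 + 90 = 281.6

Box A (996.8 points)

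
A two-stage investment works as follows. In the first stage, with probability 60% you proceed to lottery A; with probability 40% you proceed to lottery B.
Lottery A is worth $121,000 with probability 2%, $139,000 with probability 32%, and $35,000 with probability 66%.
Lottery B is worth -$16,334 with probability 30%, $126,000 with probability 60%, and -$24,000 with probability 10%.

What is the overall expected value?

$69,319.92

EV(A) = 0.02 × 121000 + 0.32 × 139000 + 0.66 × 35000 = 2420 + 44480 + 23100 = 70000
EV(B) = 0.3 × (-16334) + 0.6 × 126000 + 0.1 × (-24000) = -4900.2 + 75600 − 2400 = 68299.8
Overall = 0.6 × 70000 + 0.4 × 68299.8 = 42000 + 27319.92 = 69319.92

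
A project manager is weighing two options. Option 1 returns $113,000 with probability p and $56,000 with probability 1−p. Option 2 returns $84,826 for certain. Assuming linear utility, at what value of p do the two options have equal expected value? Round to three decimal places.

p = 0.506

p·113000 + (1−p)·56000 = 84826
57000p + 56000 = 84826
p = (84826 − 56000) / 57000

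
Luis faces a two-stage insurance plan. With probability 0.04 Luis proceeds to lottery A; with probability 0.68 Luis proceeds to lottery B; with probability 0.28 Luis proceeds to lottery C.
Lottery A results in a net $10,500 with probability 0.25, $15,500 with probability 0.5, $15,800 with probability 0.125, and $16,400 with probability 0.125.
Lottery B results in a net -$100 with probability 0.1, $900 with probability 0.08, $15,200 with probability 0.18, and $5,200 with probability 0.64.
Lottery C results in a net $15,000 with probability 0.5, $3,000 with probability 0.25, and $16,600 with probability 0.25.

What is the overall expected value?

$8,213.68

EV(A) = 0.25 × 10500 + 0.5 × 15500 + 0.125 × 15800 + 0.125 × 16400 = 2625 + 7750 + 1975 + 2050 = 14400
EV(B) = 0.1 × (-100) + 0.08 × 900 + 0.18 × 15200 + 0.64 × 5200 = -10 + 72 + 2736 + 3328 = 6126
EV(C) = 0.5 × 15000 + 0.25 × 3000 + 0.25 × 16600 = 7500 + 750 + 4150 = 12400
Overall = 0.04 × 14400 + 0.68 × 6126 + 0.28 × 12400 = 576 + 4165.68 + 3472 = 8213.68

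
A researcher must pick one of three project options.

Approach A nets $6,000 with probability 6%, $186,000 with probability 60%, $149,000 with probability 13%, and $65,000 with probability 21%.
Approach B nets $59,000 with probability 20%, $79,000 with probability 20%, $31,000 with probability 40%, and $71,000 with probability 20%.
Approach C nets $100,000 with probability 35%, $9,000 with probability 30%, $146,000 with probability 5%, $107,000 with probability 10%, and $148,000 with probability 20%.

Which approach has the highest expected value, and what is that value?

Approach A ($144,980)

Approach A = 0.06 × 6000 + 0.6 × 186000 + 0.13 × 149000 + 0.21 × 65000 = 360 + 111600 + 19370 + 13650 = 144980
Approach B = 0.2 × 59000 + 0.2 × 79000 + 0.4 × 31000 + 0.2 × 71000 = 11800 + 15800 + 12400 + 14200 = 54200
Approach C = 0.35 × 100000 + 0.3 × 9000 + 0.05 × 146000 + 0.1 × 107000 + 0.2 × 148000 = 35000 + 2700 + 7300 + 10700 + 29600 = 85300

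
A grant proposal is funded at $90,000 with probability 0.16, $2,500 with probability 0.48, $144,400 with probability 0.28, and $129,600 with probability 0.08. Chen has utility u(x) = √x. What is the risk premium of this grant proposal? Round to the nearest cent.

E[u] = 0.16·√90000 + 0.48·√2500 + 0.28·√144400 + 0.08·√129600 = 0.16·300 + 0.48·50 + 0.28·380 + 0.08·360 = 207.2
CE = (207.2)² = 42931.84
Risk premium = EV − CE = 66400 − 42931.84 = 23468.16

$23,468.16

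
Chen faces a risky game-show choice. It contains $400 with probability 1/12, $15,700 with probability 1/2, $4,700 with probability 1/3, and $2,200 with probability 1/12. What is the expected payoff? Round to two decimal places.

EV = 1/12 × 400 + 1/2 × 15700 + 1/3 × 4700 + 1/12 × 2200 = 33.3333 + 7850 + 1566.6667 + 183.3333 = 9633.3333

$9,633.33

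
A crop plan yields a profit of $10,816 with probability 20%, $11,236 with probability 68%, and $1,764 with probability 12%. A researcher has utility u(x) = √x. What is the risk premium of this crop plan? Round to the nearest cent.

E[u] = 0.2·√10816 + 0.68·√11236 + 0.12·√1764 = 0.2·104 + 0.68·106 + 0.12·42 = 97.92
CE = (97.92)² = 9588.3264
Risk premium = EV − CE = 10015.36 − 9588.3264 = 427.0336

$427.03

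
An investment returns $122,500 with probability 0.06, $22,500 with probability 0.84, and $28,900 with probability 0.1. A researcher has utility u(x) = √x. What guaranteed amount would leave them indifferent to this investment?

E[u] = 0.06·√122500 + 0.84·√22500 + 0.1·√28900 = 0.06·350 + 0.84·150 + 0.1·170 = 164
CE = (164)² = 26896

$26,896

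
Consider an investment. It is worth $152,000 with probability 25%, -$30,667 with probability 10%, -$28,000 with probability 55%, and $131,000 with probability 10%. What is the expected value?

EV = 0.25 × 152000 + 0.1 × (-30667) + 0.55 × (-28000) + 0.1 × 131000 = 38000 − 3066.7 − 15400 + 13100 = 32633.3

$32,633.30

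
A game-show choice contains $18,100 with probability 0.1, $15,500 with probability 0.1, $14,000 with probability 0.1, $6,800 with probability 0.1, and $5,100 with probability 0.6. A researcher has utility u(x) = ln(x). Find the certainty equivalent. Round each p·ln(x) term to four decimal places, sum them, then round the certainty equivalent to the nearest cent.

$7,366.51

E[u] = 0.1·ln(18100) + 0.1·ln(15500) + 0.1·ln(14000) + 0.1·ln(6800) + 0.6·ln(5100) = 0.9804 + 0.9649 + 0.9547 + 0.8825 + 5.1222 = 8.9047
CE = e^8.9047 ≈ 7366.51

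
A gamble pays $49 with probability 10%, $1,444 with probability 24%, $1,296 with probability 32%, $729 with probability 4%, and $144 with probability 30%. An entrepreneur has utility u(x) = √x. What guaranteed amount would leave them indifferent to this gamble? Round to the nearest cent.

$677.04

E[u] = 0.1·√49 + 0.24·√1444 + 0.32·√1296 + 0.04·√729 + 0.3·√144 = 0.1·7 + 0.24·38 + 0.32·36 + 0.04·27 + 0.3·12 = 26.02
CE = (26.02)² = 677.0404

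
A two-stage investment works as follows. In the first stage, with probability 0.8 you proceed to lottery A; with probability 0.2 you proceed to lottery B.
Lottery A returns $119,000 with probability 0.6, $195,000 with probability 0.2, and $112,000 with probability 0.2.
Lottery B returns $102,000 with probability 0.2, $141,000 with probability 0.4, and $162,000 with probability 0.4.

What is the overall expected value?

$134,560

EV(A) = 0.6 × 119000 + 0.2 × 195000 + 0.2 × 112000 = 71400 + 39000 + 22400 = 132800
EV(B) = 0.2 × 102000 + 0.4 × 141000 + 0.4 × 162000 = 20400 + 56400 + 64800 = 141600
Overall = 0.8 × 132800 + 0.2 × 141600 = 106240 + 28320 = 134560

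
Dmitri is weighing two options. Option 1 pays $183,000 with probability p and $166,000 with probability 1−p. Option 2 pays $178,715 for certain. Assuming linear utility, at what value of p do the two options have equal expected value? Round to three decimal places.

p·183000 + (1−p)·166000 = 178715
17000p + 166000 = 178715
p = (178715 − 166000) / 17000

p = 0.748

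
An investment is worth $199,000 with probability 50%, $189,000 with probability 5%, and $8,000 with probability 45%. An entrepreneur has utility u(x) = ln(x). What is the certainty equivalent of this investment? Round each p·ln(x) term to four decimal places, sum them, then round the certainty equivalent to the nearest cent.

E[u] = 0.5·ln(199000) + 0.05·ln(189000) + 0.45·ln(8000) = 6.1005 + 0.6075 + 4.0442 = 10.7522
CE = e^10.7522 ≈ 46732.73

$46,732.73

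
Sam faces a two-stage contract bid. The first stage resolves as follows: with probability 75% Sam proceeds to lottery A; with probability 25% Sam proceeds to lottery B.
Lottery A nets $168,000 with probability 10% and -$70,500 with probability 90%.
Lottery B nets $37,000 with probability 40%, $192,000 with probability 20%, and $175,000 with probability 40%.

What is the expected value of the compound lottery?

EV(A) = 0.1 × 168000 + 0.9 × (-70500) = 16800 − 63450 = -46650
EV(B) = 0.4 × 37000 + 0.2 × 192000 + 0.4 × 175000 = 14800 + 38400 + 70000 = 123200
Overall = 0.75 × (-46650) + 0.25 × 123200 = -34987.5 + 30800 = -4187.5

-$4,187.50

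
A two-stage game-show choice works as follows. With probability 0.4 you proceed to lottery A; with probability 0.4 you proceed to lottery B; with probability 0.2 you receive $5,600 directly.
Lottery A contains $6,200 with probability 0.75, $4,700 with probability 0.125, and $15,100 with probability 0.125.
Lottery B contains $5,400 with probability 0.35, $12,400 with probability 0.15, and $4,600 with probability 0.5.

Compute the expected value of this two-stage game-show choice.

$6,390

EV(A) = 0.75 × 6200 + 0.125 × 4700 + 0.125 × 15100 = 4650 + 587.5 + 1887.5 = 7125
EV(B) = 0.35 × 5400 + 0.15 × 12400 + 0.5 × 4600 = 1890 + 1860 + 2300 = 6050
Branch C: 5600 (certain)
Overall = 0.4 × 7125 + 0.4 × 6050 + 0.2 × 5600 = 2850 + 2420 + 1120 = 6390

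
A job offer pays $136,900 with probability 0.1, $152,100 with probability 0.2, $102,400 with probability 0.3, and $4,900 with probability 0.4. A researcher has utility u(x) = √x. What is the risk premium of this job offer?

$19,669

E[u] = 0.1·√136900 + 0.2·√152100 + 0.3·√102400 + 0.4·√4900 = 0.1·370 + 0.2·390 + 0.3·320 + 0.4·70 = 239
CE = (239)² = 57121
Risk premium = EV − CE = 76790 − 57121 = 19669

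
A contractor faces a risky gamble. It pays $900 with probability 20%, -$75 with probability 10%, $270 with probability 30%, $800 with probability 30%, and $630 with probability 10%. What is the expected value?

$556.50

EV = 0.2 × 900 + 0.1 × (-75) + 0.3 × 270 + 0.3 × 800 + 0.1 × 630 = 180 − 7.5 + 81 + 240 + 63 = 556.5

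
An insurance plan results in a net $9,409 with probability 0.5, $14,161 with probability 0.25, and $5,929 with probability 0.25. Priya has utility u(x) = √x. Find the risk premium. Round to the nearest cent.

$220.75

E[u] = 0.5·√9409 + 0.25·√14161 + 0.25·√5929 = 0.5·97 + 0.25·119 + 0.25·77 = 97.5
CE = (97.5)² = 9506.25
Risk premium = EV − CE = 9727 − 9506.25 = 220.75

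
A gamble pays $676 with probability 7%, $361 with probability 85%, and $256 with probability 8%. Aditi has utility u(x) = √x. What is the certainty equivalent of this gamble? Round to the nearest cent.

$370.56

E[u] = 0.07·√676 + 0.85·√361 + 0.08·√256 = 0.07·26 + 0.85·19 + 0.08·16 = 19.25
CE = (19.25)² = 370.5625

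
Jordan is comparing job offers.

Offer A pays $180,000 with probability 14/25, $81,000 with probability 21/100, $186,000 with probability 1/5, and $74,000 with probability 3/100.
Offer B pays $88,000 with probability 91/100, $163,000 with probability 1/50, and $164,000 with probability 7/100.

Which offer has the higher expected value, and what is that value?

Offer A ($157,230)

Offer A = 14/25 × 180000 + 21/100 × 81000 + 1/5 × 186000 + 3/100 × 74000 = 100800 + 17010 + 37200 + 2220 = 157230
Offer B = 91/100 × 88000 + 1/50 × 163000 + 7/100 × 164000 = 80080 + 3260 + 11480 = 94820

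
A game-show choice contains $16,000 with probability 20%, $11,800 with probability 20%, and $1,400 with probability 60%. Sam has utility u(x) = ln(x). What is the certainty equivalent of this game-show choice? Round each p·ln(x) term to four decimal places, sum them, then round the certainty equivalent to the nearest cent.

$3,490.50

E[u] = 0.2·ln(16000) + 0.2·ln(11800) + 0.6·ln(1400) = 1.9361 + 1.8752 + 4.3465 = 8.1578
CE = e^8.1578 ≈ 3490.50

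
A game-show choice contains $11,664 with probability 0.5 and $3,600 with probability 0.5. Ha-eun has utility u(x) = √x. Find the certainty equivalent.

$7,056

E[u] = 0.5·√11664 + 0.5·√3600 = 0.5·108 + 0.5·60 = 84
CE = (84)² = 7056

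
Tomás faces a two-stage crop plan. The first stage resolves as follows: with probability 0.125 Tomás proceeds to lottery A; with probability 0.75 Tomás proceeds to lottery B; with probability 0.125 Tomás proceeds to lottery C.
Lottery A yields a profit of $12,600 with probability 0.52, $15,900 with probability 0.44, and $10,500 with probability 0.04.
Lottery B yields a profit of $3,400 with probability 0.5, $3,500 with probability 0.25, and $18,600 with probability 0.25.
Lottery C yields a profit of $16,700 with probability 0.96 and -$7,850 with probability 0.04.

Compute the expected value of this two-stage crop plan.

$9,129.50

EV(A) = 0.52 × 12600 + 0.44 × 15900 + 0.04 × 10500 = 6552 + 6996 + 420 = 13968
EV(B) = 0.5 × 3400 + 0.25 × 3500 + 0.25 × 18600 = 1700 + 875 + 4650 = 7225
EV(C) = 0.96 × 16700 + 0.04 × (-7850) = 16032 − 314 = 15718
Overall = 0.125 × 13968 + 0.75 × 7225 + 0.125 × 15718 = 1746 + 5418.75 + 1964.75 = 9129.5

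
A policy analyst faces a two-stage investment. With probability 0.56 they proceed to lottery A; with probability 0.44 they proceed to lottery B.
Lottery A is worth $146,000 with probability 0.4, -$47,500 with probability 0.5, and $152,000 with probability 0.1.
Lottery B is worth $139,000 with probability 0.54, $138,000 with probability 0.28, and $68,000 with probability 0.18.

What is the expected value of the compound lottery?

EV(A) = 0.4 × 146000 + 0.5 × (-47500) + 0.1 × 152000 = 58400 − 23750 + 15200 = 49850
EV(B) = 0.54 × 139000 + 0.28 × 138000 + 0.18 × 68000 = 75060 + 38640 + 12240 = 125940
Overall = 0.56 × 49850 + 0.44 × 125940 = 27916 + 55413.6 = 83329.6

$83,329.60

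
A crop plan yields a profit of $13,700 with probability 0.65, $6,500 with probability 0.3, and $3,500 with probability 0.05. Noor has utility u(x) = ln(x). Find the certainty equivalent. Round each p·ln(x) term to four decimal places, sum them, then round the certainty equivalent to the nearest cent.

$10,231.23

E[u] = 0.65·ln(13700) + 0.3·ln(6500) + 0.05·ln(3500) = 6.1913 + 2.6339 + 0.4080 = 9.2332
CE = e^9.2332 ≈ 10231.23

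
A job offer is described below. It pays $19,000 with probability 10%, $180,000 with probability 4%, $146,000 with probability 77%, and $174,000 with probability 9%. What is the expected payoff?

$137,180

EV = 0.1 × 19000 + 0.04 × 180000 + 0.77 × 146000 + 0.09 × 174000 = 1900 + 7200 + 112420 + 15660 = 137180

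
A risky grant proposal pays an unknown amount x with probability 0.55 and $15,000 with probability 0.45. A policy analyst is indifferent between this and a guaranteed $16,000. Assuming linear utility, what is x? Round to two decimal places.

x = $16,818.18

0.55·x + 0.45·15000 = 16000
0.55·x = 16000 − 6750 = 9250
x = 9250 / 0.55 = 16818.1818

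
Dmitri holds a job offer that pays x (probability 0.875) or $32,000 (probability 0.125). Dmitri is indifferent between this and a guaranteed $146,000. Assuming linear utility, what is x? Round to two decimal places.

x = $162,285.71

0.875·x + 0.125·32000 = 146000
0.875·x = 146000 − 4000 = 142000
x = 142000 / 0.875 = 162285.7143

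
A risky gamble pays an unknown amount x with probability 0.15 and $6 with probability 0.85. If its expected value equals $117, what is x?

0.15·x + 0.85·6 = 117
0.15·x = 117 − 5.1 = 111.9
x = 111.9 / 0.15 = 746

x = $746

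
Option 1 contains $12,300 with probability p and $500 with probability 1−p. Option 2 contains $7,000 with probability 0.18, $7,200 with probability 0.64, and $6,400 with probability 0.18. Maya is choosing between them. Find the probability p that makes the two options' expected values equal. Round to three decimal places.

EV(Option 2) = 0.18 × 7000 + 0.64 × 7200 + 0.18 × 6400 = 1260 + 4608 + 1152 = 7020
p·12300 + (1−p)·500 = 7020
11800p + 500 = 7020
p = (7020 − 500) / 11800

p = 0.553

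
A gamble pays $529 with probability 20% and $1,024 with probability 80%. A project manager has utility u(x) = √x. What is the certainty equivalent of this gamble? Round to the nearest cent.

E[u] = 0.2·√529 + 0.8·√1024 = 0.2·23 + 0.8·32 = 30.2
CE = (30.2)² = 912.04

$912.04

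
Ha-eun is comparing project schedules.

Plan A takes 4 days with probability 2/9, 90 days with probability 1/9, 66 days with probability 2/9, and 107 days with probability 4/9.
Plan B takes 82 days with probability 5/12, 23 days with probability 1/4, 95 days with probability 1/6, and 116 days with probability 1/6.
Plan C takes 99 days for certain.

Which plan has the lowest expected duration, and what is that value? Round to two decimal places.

Plan A = 2/9 × 4 + 1/9 × 90 + 2/9 × 66 + 4/9 × 107 = 0.8889 + 10 + 14.6667 + 47.5556 = 73.1111
Plan B = 5/12 × 82 + 1/4 × 23 + 1/6 × 95 + 1/6 × 116 = 34.1667 + 5.75 + 15.8333 + 19.3333 = 75.0833
Plan C: 99 (certain)

Plan A (73.11 days)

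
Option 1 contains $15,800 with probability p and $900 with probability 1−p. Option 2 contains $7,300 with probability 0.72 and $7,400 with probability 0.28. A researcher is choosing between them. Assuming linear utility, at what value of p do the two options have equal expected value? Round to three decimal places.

p = 0.431

EV(Option 2) = 0.72 × 7300 + 0.28 × 7400 = 5256 + 2072 = 7328
p·15800 + (1−p)·900 = 7328
14900p + 900 = 7328
p = (7328 − 900) / 14900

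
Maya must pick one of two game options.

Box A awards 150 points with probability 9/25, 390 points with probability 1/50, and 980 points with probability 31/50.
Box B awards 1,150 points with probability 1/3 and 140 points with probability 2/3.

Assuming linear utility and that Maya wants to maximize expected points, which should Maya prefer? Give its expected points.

Box A = 9/25 × 150 + 1/50 × 390 + 31/50 × 980 = 54 + 7.8 + 607.6 = 669.4
Box B = 1/3 × 1150 + 2/3 × 140 = 383.3333 + 93.3333 = 476.6667

Box A (669.4 points)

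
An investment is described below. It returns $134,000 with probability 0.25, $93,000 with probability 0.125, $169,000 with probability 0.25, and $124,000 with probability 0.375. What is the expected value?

$133,875

EV = 0.25 × 134000 + 0.125 × 93000 + 0.25 × 169000 + 0.375 × 124000 = 33500 + 11625 + 42250 + 46500 = 133875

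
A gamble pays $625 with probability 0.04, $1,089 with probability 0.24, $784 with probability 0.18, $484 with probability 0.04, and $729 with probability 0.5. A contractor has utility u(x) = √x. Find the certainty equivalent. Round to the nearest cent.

$803.16

E[u] = 0.04·√625 + 0.24·√1089 + 0.18·√784 + 0.04·√484 + 0.5·√729 = 0.04·25 + 0.24·33 + 0.18·28 + 0.04·22 + 0.5·27 = 28.34
CE = (28.34)² = 803.1556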